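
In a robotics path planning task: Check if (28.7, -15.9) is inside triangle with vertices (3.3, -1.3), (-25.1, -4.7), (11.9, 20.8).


Cross products: AB x AP = 501, BC x BP = -1786.3, CA x CP = 686.9
All same sign? no

No, outside


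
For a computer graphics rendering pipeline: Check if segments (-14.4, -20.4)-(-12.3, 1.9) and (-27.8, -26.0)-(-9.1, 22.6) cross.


Cross products: d1=-546.52, d2=-231.57, d3=287.06, d4=-27.89
d1*d2 < 0 and d3*d4 < 0? no

No, they don't intersect


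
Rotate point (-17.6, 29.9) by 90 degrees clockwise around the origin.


90° CW: (x,y) -> (y, -x)
(-17.6,29.9) -> (29.9, 17.6)

(29.9, 17.6)


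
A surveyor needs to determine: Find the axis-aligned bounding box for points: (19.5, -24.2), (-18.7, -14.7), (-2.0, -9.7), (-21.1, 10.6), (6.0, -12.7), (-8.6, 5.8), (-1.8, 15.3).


x range: [-21.1, 19.5]
y range: [-24.2, 15.3]
Bounding box: (-21.1,-24.2) to (19.5,15.3)

(-21.1,-24.2) to (19.5,15.3)


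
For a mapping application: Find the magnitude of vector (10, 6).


|u| = sqrt(10^2 + 6^2) = sqrt(136) = 11.6619

11.6619


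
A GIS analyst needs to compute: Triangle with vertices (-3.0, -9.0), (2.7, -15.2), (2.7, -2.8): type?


Side lengths squared: AB^2=70.93, BC^2=153.76, CA^2=70.93
Sorted: [70.93, 70.93, 153.76]
By sides: Isosceles, By angles: Obtuse

Isosceles, Obtuse


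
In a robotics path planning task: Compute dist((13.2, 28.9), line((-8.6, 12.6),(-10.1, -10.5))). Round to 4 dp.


|cross product| = 479.13
|line direction| = sqrt(535.86) = 23.1487
Distance = 479.13/sqrt(535.86) = 20.698

20.698


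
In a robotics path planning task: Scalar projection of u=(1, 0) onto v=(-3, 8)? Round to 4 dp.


u.v = -3, |v| = sqrt(73) = 8.544
Scalar projection = u.v / |v| = -3 / sqrt(73) = -0.3511

-0.3511


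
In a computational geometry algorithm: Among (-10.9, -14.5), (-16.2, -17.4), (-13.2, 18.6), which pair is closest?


d(P0,P1) = 6.0415, d(P0,P2) = 33.1798, d(P1,P2) = 36.1248
Closest: P0 and P1

Closest pair: (-10.9, -14.5) and (-16.2, -17.4), distance = 6.0415


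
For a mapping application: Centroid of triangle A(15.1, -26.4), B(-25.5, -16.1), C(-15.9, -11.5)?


Centroid = ((x_A+x_B+x_C)/3, (y_A+y_B+y_C)/3)
= ((15.1+(-25.5)+(-15.9))/3, ((-26.4)+(-16.1)+(-11.5))/3)
= (-8.7667, -18)

(-8.7667, -18)


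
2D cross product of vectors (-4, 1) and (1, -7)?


u x v = u_x*v_y - u_y*v_x = (-4)*(-7) - 1*1
= 28 - 1 = 27

27


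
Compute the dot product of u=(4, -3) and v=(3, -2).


u . v = u_x*v_x + u_y*v_y = 4*3 + (-3)*(-2)
= 12 + 6 = 18

18


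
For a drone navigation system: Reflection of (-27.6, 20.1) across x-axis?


Reflection over x-axis: (x,y) -> (x,-y)
(-27.6, 20.1) -> (-27.6, -20.1)

(-27.6, -20.1)


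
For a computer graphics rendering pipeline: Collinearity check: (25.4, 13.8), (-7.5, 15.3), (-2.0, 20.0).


Cross product: ((-7.5)-25.4)*(20-13.8) - (15.3-13.8)*((-2)-25.4)
= -162.88

No, not collinear


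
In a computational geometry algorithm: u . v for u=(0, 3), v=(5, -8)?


u . v = u_x*v_x + u_y*v_y = 0*5 + 3*(-8)
= 0 + (-24) = -24

-24


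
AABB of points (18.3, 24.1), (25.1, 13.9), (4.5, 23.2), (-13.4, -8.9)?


x range: [-13.4, 25.1]
y range: [-8.9, 24.1]
Bounding box: (-13.4,-8.9) to (25.1,24.1)

(-13.4,-8.9) to (25.1,24.1)


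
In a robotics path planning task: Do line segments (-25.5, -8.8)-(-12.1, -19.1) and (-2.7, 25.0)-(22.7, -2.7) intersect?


Cross products: d1=-1490.08, d2=-1380.52, d3=687.76, d4=578.2
d1*d2 < 0 and d3*d4 < 0? no

No, they don't intersect


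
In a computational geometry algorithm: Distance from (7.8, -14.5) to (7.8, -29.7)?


dx=0, dy=-15.2
d^2 = 0^2 + (-15.2)^2 = 231.04
d = sqrt(231.04) = 15.2

15.2


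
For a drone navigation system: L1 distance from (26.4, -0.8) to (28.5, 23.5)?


|26.4-28.5| + |(-0.8)-23.5| = 2.1 + 24.3 = 26.4

26.4


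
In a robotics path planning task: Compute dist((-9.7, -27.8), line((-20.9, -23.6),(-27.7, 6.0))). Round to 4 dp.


|cross product| = 302.96
|line direction| = sqrt(922.4) = 30.371
Distance = 302.96/sqrt(922.4) = 9.9753

9.9753


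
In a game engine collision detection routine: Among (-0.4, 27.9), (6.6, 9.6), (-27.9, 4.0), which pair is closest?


d(P0,P1) = 19.5931, d(P0,P2) = 36.4343, d(P1,P2) = 34.9515
Closest: P0 and P1

Closest pair: (-0.4, 27.9) and (6.6, 9.6), distance = 19.5931


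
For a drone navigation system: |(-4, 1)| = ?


|u| = sqrt((-4)^2 + 1^2) = sqrt(17) = 4.1231

4.1231


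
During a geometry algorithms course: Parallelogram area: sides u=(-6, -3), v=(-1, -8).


|u x v| = |(-6)*(-8) - (-3)*(-1)|
= |48 - 3| = 45

45


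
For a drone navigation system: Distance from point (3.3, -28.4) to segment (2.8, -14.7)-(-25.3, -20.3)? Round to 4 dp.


Project P onto AB: t = 0.0763 (clamped to [0,1])
Closest point on segment: (0.6549, -15.1275)
Distance: 13.5335

13.5335


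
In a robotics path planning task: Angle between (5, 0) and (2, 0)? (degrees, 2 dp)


u.v = 10, |u| = sqrt(25) = 5, |v| = sqrt(4) = 2
cos(theta) = u.v/(|u||v|) = 10/sqrt(100) = 1
theta = acos(1) = 0 degrees

0 degrees


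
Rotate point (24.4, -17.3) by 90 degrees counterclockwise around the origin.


90° CCW: (x,y) -> (-y, x)
(24.4,-17.3) -> (17.3, 24.4)

(17.3, 24.4)


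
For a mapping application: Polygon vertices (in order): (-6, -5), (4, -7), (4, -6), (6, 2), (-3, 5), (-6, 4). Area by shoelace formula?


Shoelace sum: ((-6)*(-7) - 4*(-5)) + (4*(-6) - 4*(-7)) + (4*2 - 6*(-6)) + (6*5 - (-3)*2) + ((-3)*4 - (-6)*5) + ((-6)*(-5) - (-6)*4)
= 218
Area = |218|/2 = 109

109


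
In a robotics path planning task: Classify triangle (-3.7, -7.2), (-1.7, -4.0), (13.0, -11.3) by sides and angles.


Side lengths squared: AB^2=14.24, BC^2=269.38, CA^2=295.7
Sorted: [14.24, 269.38, 295.7]
By sides: Scalene, By angles: Obtuse

Scalene, Obtuse


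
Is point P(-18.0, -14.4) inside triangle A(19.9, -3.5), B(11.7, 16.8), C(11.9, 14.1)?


Cross products: AB x AP = 858.75, BC x BP = -86.43, CA x CP = -754.24
All same sign? no

No, outside


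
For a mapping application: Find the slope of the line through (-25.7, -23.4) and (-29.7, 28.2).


slope = (y2-y1)/(x2-x1) = (28.2-(-23.4))/((-29.7)-(-25.7)) = 51.6/(-4) = -12.9

-12.9


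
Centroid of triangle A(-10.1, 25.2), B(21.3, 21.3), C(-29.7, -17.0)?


Centroid = ((x_A+x_B+x_C)/3, (y_A+y_B+y_C)/3)
= (((-10.1)+21.3+(-29.7))/3, (25.2+21.3+(-17))/3)
= (-6.1667, 9.8333)

(-6.1667, 9.8333)


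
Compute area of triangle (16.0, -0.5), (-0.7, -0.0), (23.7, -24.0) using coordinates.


Area = |x_A(y_B-y_C) + x_B(y_C-y_A) + x_C(y_A-y_B)|/2
= |384 + 16.45 + (-11.85)|/2
= 388.6/2 = 194.3

194.3


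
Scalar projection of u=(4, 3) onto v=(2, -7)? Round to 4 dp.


u.v = -13, |v| = sqrt(53) = 7.2801
Scalar projection = u.v / |v| = -13 / sqrt(53) = -1.7857

-1.7857


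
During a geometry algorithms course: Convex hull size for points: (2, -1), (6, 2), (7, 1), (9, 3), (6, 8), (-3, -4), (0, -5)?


Convex hull vertices (CCW): (-3, -4), (0, -5), (7, 1), (9, 3), (6, 8)
Count = 5

5


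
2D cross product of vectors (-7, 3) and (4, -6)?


u x v = u_x*v_y - u_y*v_x = (-7)*(-6) - 3*4
= 42 - 12 = 30

30


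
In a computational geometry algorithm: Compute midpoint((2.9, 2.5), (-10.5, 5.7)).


M = ((2.9+(-10.5))/2, (2.5+5.7)/2)
= (-3.8, 4.1)

(-3.8, 4.1)


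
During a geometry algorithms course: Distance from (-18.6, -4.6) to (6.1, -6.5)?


dx=24.7, dy=-1.9
d^2 = 24.7^2 + (-1.9)^2 = 613.7
d = sqrt(613.7) = 24.773

24.773


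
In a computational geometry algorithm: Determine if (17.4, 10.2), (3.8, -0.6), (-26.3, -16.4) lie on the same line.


Cross product: (3.8-17.4)*((-16.4)-10.2) - ((-0.6)-10.2)*((-26.3)-17.4)
= -110.2

No, not collinear


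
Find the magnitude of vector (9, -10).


|u| = sqrt(9^2 + (-10)^2) = sqrt(181) = 13.4536

13.4536


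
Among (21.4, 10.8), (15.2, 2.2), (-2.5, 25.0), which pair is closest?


d(P0,P1) = 10.6019, d(P0,P2) = 27.8002, d(P1,P2) = 28.864
Closest: P0 and P1

Closest pair: (21.4, 10.8) and (15.2, 2.2), distance = 10.6019


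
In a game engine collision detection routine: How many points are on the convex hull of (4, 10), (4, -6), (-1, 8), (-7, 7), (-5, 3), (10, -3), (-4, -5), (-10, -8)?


Convex hull vertices (CCW): (-10, -8), (4, -6), (10, -3), (4, 10), (-7, 7)
Count = 5

5


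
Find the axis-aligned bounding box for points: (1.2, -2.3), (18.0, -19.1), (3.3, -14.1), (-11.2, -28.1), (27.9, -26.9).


x range: [-11.2, 27.9]
y range: [-28.1, -2.3]
Bounding box: (-11.2,-28.1) to (27.9,-2.3)

(-11.2,-28.1) to (27.9,-2.3)


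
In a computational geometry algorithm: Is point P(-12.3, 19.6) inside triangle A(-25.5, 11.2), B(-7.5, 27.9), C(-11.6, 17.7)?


Cross products: AB x AP = -69.24, BC x BP = -14.93, CA x CP = -30.96
All same sign? yes

Yes, inside


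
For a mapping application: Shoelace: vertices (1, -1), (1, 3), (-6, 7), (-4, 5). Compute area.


Shoelace sum: (1*3 - 1*(-1)) + (1*7 - (-6)*3) + ((-6)*5 - (-4)*7) + ((-4)*(-1) - 1*5)
= 26
Area = |26|/2 = 13

13


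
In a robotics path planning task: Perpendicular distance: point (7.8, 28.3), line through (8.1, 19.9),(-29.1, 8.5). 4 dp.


|cross product| = 315.9
|line direction| = sqrt(1513.8) = 38.9076
Distance = 315.9/sqrt(1513.8) = 8.1192

8.1192


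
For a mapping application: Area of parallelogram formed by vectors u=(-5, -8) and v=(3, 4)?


|u x v| = |(-5)*4 - (-8)*3|
= |(-20) - (-24)| = 4

4


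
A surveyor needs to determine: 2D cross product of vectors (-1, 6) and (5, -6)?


u x v = u_x*v_y - u_y*v_x = (-1)*(-6) - 6*5
= 6 - 30 = -24

-24


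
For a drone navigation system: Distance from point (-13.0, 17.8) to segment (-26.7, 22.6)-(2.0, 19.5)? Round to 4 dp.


Project P onto AB: t = 0.4897 (clamped to [0,1])
Closest point on segment: (-12.6455, 21.0819)
Distance: 3.301

3.301


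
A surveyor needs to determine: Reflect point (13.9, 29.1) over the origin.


Reflection over origin: (x,y) -> (-x,-y)
(13.9, 29.1) -> (-13.9, -29.1)

(-13.9, -29.1)


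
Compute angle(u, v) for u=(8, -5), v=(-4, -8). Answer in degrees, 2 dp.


u.v = 8, |u| = sqrt(89) = 9.434, |v| = sqrt(80) = 8.9443
cos(theta) = u.v/(|u||v|) = 8/sqrt(7120) = 0.094809
theta = acos(0.094809) = 84.56 degrees

84.56 degrees


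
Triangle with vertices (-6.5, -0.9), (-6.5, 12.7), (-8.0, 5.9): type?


Side lengths squared: AB^2=184.96, BC^2=48.49, CA^2=48.49
Sorted: [48.49, 48.49, 184.96]
By sides: Isosceles, By angles: Obtuse

Isosceles, Obtuse


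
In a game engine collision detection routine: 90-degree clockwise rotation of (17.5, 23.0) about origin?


90° CW: (x,y) -> (y, -x)
(17.5,23) -> (23, -17.5)

(23, -17.5)


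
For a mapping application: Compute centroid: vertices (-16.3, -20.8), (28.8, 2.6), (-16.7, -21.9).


Centroid = ((x_A+x_B+x_C)/3, (y_A+y_B+y_C)/3)
= (((-16.3)+28.8+(-16.7))/3, ((-20.8)+2.6+(-21.9))/3)
= (-1.4, -13.3667)

(-1.4, -13.3667)


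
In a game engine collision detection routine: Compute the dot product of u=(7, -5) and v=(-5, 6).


u . v = u_x*v_x + u_y*v_y = 7*(-5) + (-5)*6
= (-35) + (-30) = -65

-65


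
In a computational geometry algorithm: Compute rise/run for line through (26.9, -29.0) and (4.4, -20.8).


slope = (y2-y1)/(x2-x1) = ((-20.8)-(-29))/(4.4-26.9) = 8.2/(-22.5) = -0.3644

-0.3644


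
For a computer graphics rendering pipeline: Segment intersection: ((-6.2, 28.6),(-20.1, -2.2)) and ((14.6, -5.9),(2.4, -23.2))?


Cross products: d1=-780.74, d2=-645.45, d3=1120.19, d4=984.9
d1*d2 < 0 and d3*d4 < 0? no

No, they don't intersect


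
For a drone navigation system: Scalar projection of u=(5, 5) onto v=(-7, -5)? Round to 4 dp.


u.v = -60, |v| = sqrt(74) = 8.6023
Scalar projection = u.v / |v| = -60 / sqrt(74) = -6.9749

-6.9749


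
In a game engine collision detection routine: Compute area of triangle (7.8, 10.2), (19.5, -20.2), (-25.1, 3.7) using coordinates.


Area = |x_A(y_B-y_C) + x_B(y_C-y_A) + x_C(y_A-y_B)|/2
= |(-186.42) + (-126.75) + (-763.04)|/2
= 1076.21/2 = 538.105

538.105


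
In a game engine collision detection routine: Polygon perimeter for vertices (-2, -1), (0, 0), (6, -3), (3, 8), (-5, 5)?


Sides: (-2, -1)->(0, 0): sqrt(5) = 2.236068, (0, 0)->(6, -3): sqrt(45) = 6.708204, (6, -3)->(3, 8): sqrt(130) = 11.401754, (3, 8)->(-5, 5): sqrt(73) = 8.544004, (-5, 5)->(-2, -1): sqrt(45) = 6.708204
Sum = 35.598234
Perimeter = 35.5982

35.5982


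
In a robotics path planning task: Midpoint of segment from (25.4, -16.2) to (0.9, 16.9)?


M = ((25.4+0.9)/2, ((-16.2)+16.9)/2)
= (13.15, 0.35)

(13.15, 0.35)


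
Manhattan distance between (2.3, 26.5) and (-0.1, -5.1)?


|2.3-(-0.1)| + |26.5-(-5.1)| = 2.4 + 31.6 = 34

34


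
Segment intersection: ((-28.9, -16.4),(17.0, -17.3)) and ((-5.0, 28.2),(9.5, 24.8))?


Cross products: d1=-727.96, d2=-584.95, d3=2068.65, d4=1925.64
d1*d2 < 0 and d3*d4 < 0? no

No, they don't intersect


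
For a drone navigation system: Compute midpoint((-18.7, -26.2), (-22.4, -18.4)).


M = (((-18.7)+(-22.4))/2, ((-26.2)+(-18.4))/2)
= (-20.55, -22.3)

(-20.55, -22.3)


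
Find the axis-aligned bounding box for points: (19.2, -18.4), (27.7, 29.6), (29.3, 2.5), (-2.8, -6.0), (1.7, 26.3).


x range: [-2.8, 29.3]
y range: [-18.4, 29.6]
Bounding box: (-2.8,-18.4) to (29.3,29.6)

(-2.8,-18.4) to (29.3,29.6)


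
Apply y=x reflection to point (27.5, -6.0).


Reflection over y=x: (x,y) -> (y,x)
(27.5, -6) -> (-6, 27.5)

(-6, 27.5)


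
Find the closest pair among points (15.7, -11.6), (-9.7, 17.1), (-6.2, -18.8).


d(P0,P1) = 38.3256, d(P0,P2) = 23.0532, d(P1,P2) = 36.0702
Closest: P0 and P2

Closest pair: (15.7, -11.6) and (-6.2, -18.8), distance = 23.0532


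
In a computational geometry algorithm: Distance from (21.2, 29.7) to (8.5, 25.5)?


dx=-12.7, dy=-4.2
d^2 = (-12.7)^2 + (-4.2)^2 = 178.93
d = sqrt(178.93) = 13.3765

13.3765


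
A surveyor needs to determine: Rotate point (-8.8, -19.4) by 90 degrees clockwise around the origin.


90° CW: (x,y) -> (y, -x)
(-8.8,-19.4) -> (-19.4, 8.8)

(-19.4, 8.8)


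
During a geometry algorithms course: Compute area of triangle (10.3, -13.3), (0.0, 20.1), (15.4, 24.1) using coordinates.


Area = |x_A(y_B-y_C) + x_B(y_C-y_A) + x_C(y_A-y_B)|/2
= |(-41.2) + 0 + (-514.36)|/2
= 555.56/2 = 277.78

277.78


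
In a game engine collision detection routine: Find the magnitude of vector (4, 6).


|u| = sqrt(4^2 + 6^2) = sqrt(52) = 7.2111

7.2111


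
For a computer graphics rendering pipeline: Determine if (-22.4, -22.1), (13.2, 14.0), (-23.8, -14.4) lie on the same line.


Cross product: (13.2-(-22.4))*((-14.4)-(-22.1)) - (14-(-22.1))*((-23.8)-(-22.4))
= 324.66

No, not collinear


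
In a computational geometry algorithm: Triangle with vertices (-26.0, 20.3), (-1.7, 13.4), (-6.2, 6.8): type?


Side lengths squared: AB^2=638.1, BC^2=63.81, CA^2=574.29
Sorted: [63.81, 574.29, 638.1]
By sides: Scalene, By angles: Right

Scalene, Right


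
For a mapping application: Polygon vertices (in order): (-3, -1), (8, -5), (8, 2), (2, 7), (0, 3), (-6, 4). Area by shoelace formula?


Shoelace sum: ((-3)*(-5) - 8*(-1)) + (8*2 - 8*(-5)) + (8*7 - 2*2) + (2*3 - 0*7) + (0*4 - (-6)*3) + ((-6)*(-1) - (-3)*4)
= 173
Area = |173|/2 = 86.5

86.5


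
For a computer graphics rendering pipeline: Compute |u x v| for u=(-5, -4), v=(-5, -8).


|u x v| = |(-5)*(-8) - (-4)*(-5)|
= |40 - 20| = 20

20


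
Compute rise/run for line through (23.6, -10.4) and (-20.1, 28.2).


slope = (y2-y1)/(x2-x1) = (28.2-(-10.4))/((-20.1)-23.6) = 38.6/(-43.7) = -0.8833

-0.8833


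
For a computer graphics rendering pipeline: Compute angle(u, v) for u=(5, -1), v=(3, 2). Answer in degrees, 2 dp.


u.v = 13, |u| = sqrt(26) = 5.099, |v| = sqrt(13) = 3.6056
cos(theta) = u.v/(|u||v|) = 13/sqrt(338) = 0.707107
theta = acos(0.707107) = 45 degrees

45 degrees


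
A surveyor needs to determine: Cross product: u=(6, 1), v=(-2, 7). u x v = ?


u x v = u_x*v_y - u_y*v_x = 6*7 - 1*(-2)
= 42 - (-2) = 44

44


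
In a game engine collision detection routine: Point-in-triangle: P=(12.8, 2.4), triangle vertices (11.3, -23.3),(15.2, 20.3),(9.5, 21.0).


Cross products: AB x AP = 34.83, BC x BP = 103.71, CA x CP = 112.71
All same sign? yes

Yes, inside


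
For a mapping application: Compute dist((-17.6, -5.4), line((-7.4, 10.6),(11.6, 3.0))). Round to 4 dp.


|cross product| = 381.52
|line direction| = sqrt(418.76) = 20.4636
Distance = 381.52/sqrt(418.76) = 18.6438

18.6438


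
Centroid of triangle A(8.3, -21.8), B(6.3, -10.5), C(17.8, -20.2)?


Centroid = ((x_A+x_B+x_C)/3, (y_A+y_B+y_C)/3)
= ((8.3+6.3+17.8)/3, ((-21.8)+(-10.5)+(-20.2))/3)
= (10.8, -17.5)

(10.8, -17.5)


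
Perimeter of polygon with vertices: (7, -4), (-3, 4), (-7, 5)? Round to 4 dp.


Sides: (7, -4)->(-3, 4): sqrt(164) = 12.806248, (-3, 4)->(-7, 5): sqrt(17) = 4.123106, (-7, 5)->(7, -4): sqrt(277) = 16.643317
Sum = 33.572671
Perimeter = 33.5727

33.5727


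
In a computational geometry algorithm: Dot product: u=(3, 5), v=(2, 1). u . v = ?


u . v = u_x*v_x + u_y*v_y = 3*2 + 5*1
= 6 + 5 = 11

11


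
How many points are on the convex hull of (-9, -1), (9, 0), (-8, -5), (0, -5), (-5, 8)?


Convex hull vertices (CCW): (-9, -1), (-8, -5), (0, -5), (9, 0), (-5, 8)
Count = 5

5


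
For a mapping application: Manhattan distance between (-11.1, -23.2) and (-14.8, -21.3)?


|(-11.1)-(-14.8)| + |(-23.2)-(-21.3)| = 3.7 + 1.9 = 5.6

5.6


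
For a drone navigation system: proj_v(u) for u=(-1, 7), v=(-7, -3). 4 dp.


u.v = -14, |v| = sqrt(58) = 7.6158
Scalar projection = u.v / |v| = -14 / sqrt(58) = -1.8383

-1.8383


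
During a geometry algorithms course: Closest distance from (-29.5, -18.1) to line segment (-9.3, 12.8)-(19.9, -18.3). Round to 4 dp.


Project P onto AB: t = 0.2039 (clamped to [0,1])
Closest point on segment: (-3.3448, 6.4573)
Distance: 35.877

35.877


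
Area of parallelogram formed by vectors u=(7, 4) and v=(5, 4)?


|u x v| = |7*4 - 4*5|
= |28 - 20| = 8

8


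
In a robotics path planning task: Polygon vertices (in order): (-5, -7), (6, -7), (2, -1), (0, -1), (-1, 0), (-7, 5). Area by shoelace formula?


Shoelace sum: ((-5)*(-7) - 6*(-7)) + (6*(-1) - 2*(-7)) + (2*(-1) - 0*(-1)) + (0*0 - (-1)*(-1)) + ((-1)*5 - (-7)*0) + ((-7)*(-7) - (-5)*5)
= 151
Area = |151|/2 = 75.5

75.5


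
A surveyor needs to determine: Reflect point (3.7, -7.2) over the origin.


Reflection over origin: (x,y) -> (-x,-y)
(3.7, -7.2) -> (-3.7, 7.2)

(-3.7, 7.2)


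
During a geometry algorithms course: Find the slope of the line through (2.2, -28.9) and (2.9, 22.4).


slope = (y2-y1)/(x2-x1) = (22.4-(-28.9))/(2.9-2.2) = 51.3/0.7 = 73.2857

73.2857


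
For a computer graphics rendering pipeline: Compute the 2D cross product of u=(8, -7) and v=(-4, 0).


u x v = u_x*v_y - u_y*v_x = 8*0 - (-7)*(-4)
= 0 - 28 = -28

-28


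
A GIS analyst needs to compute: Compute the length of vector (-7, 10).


|u| = sqrt((-7)^2 + 10^2) = sqrt(149) = 12.2066

12.2066


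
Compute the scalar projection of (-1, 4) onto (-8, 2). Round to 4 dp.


u.v = 16, |v| = sqrt(68) = 8.2462
Scalar projection = u.v / |v| = 16 / sqrt(68) = 1.9403

1.9403


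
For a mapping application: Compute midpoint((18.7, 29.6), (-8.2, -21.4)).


M = ((18.7+(-8.2))/2, (29.6+(-21.4))/2)
= (5.25, 4.1)

(5.25, 4.1)


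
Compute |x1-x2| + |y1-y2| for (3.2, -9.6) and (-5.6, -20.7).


|3.2-(-5.6)| + |(-9.6)-(-20.7)| = 8.8 + 11.1 = 19.9

19.9


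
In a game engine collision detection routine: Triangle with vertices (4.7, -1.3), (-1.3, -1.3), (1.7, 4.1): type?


Side lengths squared: AB^2=36, BC^2=38.16, CA^2=38.16
Sorted: [36, 38.16, 38.16]
By sides: Isosceles, By angles: Acute

Isosceles, Acute


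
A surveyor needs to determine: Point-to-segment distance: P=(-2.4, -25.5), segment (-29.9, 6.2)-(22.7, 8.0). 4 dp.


Project P onto AB: t = 0.5016 (clamped to [0,1])
Closest point on segment: (-3.5157, 7.1029)
Distance: 32.622

32.622


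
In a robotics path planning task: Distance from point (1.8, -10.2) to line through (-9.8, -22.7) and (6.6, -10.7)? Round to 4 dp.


|cross product| = 65.8
|line direction| = sqrt(412.96) = 20.3214
Distance = 65.8/sqrt(412.96) = 3.238

3.238


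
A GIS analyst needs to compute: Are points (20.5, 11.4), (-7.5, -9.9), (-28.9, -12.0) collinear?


Cross product: ((-7.5)-20.5)*((-12)-11.4) - ((-9.9)-11.4)*((-28.9)-20.5)
= -397.02

No, not collinear


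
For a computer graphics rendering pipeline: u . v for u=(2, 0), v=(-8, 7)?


u . v = u_x*v_x + u_y*v_y = 2*(-8) + 0*7
= (-16) + 0 = -16

-16


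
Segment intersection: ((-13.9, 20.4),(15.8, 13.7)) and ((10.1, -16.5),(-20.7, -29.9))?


Cross products: d1=-1458.12, d2=-853.78, d3=-935.13, d4=-1539.47
d1*d2 < 0 and d3*d4 < 0? no

No, they don't intersect


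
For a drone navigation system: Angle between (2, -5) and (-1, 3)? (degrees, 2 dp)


u.v = -17, |u| = sqrt(29) = 5.3852, |v| = sqrt(10) = 3.1623
cos(theta) = u.v/(|u||v|) = -17/sqrt(290) = -0.998274
theta = acos(-0.998274) = 176.63 degrees

176.63 degrees


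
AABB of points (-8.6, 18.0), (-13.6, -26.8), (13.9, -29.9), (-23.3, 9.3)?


x range: [-23.3, 13.9]
y range: [-29.9, 18]
Bounding box: (-23.3,-29.9) to (13.9,18)

(-23.3,-29.9) to (13.9,18)


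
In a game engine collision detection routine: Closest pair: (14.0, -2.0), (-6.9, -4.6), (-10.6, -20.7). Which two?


d(P0,P1) = 21.0611, d(P0,P2) = 30.9006, d(P1,P2) = 16.5197
Closest: P1 and P2

Closest pair: (-6.9, -4.6) and (-10.6, -20.7), distance = 16.5197


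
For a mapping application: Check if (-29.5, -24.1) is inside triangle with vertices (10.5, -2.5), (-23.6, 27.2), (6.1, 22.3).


Cross products: AB x AP = 1924.56, BC x BP = -1552.52, CA x CP = -1087.04
All same sign? no

No, outside


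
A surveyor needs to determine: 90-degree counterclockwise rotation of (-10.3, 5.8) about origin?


90° CCW: (x,y) -> (-y, x)
(-10.3,5.8) -> (-5.8, -10.3)

(-5.8, -10.3)


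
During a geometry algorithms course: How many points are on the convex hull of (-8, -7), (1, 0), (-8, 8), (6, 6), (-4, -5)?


Convex hull vertices (CCW): (-8, -7), (-4, -5), (1, 0), (6, 6), (-8, 8)
Count = 5

5


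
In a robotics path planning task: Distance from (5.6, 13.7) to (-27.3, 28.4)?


dx=-32.9, dy=14.7
d^2 = (-32.9)^2 + 14.7^2 = 1298.5
d = sqrt(1298.5) = 36.0347

36.0347


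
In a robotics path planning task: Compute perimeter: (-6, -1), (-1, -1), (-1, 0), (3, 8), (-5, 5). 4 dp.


Sides: (-6, -1)->(-1, -1): sqrt(25) = 5, (-1, -1)->(-1, 0): sqrt(1) = 1, (-1, 0)->(3, 8): sqrt(80) = 8.944272, (3, 8)->(-5, 5): sqrt(73) = 8.544004, (-5, 5)->(-6, -1): sqrt(37) = 6.082763
Sum = 29.571039
Perimeter = 29.571

29.571


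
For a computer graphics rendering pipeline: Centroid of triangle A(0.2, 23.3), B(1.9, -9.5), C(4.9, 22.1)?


Centroid = ((x_A+x_B+x_C)/3, (y_A+y_B+y_C)/3)
= ((0.2+1.9+4.9)/3, (23.3+(-9.5)+22.1)/3)
= (2.3333, 11.9667)

(2.3333, 11.9667)


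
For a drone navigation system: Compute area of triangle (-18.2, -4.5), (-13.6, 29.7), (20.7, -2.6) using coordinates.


Area = |x_A(y_B-y_C) + x_B(y_C-y_A) + x_C(y_A-y_B)|/2
= |(-587.86) + (-25.84) + (-707.94)|/2
= 1321.64/2 = 660.82

660.82


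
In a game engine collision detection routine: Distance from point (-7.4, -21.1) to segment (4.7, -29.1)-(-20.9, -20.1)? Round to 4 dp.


Project P onto AB: t = 0.5184 (clamped to [0,1])
Closest point on segment: (-8.5721, -24.434)
Distance: 3.5341

3.5341


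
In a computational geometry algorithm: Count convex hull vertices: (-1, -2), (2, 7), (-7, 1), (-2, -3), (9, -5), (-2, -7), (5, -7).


Convex hull vertices (CCW): (-7, 1), (-2, -7), (5, -7), (9, -5), (2, 7)
Count = 5

5


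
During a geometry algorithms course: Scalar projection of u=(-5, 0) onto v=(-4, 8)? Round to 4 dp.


u.v = 20, |v| = sqrt(80) = 8.9443
Scalar projection = u.v / |v| = 20 / sqrt(80) = 2.2361

2.2361


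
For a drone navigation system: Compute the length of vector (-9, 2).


|u| = sqrt((-9)^2 + 2^2) = sqrt(85) = 9.2195

9.2195


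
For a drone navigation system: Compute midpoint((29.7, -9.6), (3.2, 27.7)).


M = ((29.7+3.2)/2, ((-9.6)+27.7)/2)
= (16.45, 9.05)

(16.45, 9.05)


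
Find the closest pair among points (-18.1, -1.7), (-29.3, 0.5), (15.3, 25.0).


d(P0,P1) = 11.414, d(P0,P2) = 42.7604, d(P1,P2) = 50.8862
Closest: P0 and P1

Closest pair: (-18.1, -1.7) and (-29.3, 0.5), distance = 11.414


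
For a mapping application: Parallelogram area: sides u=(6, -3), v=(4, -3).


|u x v| = |6*(-3) - (-3)*4|
= |(-18) - (-12)| = 6

6


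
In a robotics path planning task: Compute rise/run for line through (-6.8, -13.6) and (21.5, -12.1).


slope = (y2-y1)/(x2-x1) = ((-12.1)-(-13.6))/(21.5-(-6.8)) = 1.5/28.3 = 0.053

0.053


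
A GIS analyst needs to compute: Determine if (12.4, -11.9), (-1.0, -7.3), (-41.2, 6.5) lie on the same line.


Cross product: ((-1)-12.4)*(6.5-(-11.9)) - ((-7.3)-(-11.9))*((-41.2)-12.4)
= 0

Yes, collinear


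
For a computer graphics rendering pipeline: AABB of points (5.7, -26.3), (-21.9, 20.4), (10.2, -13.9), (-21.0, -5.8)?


x range: [-21.9, 10.2]
y range: [-26.3, 20.4]
Bounding box: (-21.9,-26.3) to (10.2,20.4)

(-21.9,-26.3) to (10.2,20.4)


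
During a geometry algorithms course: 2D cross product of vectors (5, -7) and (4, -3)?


u x v = u_x*v_y - u_y*v_x = 5*(-3) - (-7)*4
= (-15) - (-28) = 13

13


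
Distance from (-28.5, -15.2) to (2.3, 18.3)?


dx=30.8, dy=33.5
d^2 = 30.8^2 + 33.5^2 = 2070.89
d = sqrt(2070.89) = 45.507

45.507


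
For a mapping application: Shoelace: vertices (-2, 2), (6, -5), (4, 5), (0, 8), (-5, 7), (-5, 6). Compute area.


Shoelace sum: ((-2)*(-5) - 6*2) + (6*5 - 4*(-5)) + (4*8 - 0*5) + (0*7 - (-5)*8) + ((-5)*6 - (-5)*7) + ((-5)*2 - (-2)*6)
= 127
Area = |127|/2 = 63.5

63.5


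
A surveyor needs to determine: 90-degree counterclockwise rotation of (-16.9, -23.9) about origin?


90° CCW: (x,y) -> (-y, x)
(-16.9,-23.9) -> (23.9, -16.9)

(23.9, -16.9)


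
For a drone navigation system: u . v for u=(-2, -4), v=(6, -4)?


u . v = u_x*v_x + u_y*v_y = (-2)*6 + (-4)*(-4)
= (-12) + 16 = 4

4


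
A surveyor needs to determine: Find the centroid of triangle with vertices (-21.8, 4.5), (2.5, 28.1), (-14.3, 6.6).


Centroid = ((x_A+x_B+x_C)/3, (y_A+y_B+y_C)/3)
= (((-21.8)+2.5+(-14.3))/3, (4.5+28.1+6.6)/3)
= (-11.2, 13.0667)

(-11.2, 13.0667)


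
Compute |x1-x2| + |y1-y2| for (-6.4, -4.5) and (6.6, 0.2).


|(-6.4)-6.6| + |(-4.5)-0.2| = 13 + 4.7 = 17.7

17.7


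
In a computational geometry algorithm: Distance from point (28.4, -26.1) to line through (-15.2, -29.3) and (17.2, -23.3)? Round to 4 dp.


|cross product| = 157.92
|line direction| = sqrt(1085.76) = 32.9509
Distance = 157.92/sqrt(1085.76) = 4.7926

4.7926


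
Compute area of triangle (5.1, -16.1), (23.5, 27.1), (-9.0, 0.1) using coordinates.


Area = |x_A(y_B-y_C) + x_B(y_C-y_A) + x_C(y_A-y_B)|/2
= |137.7 + 380.7 + 388.8|/2
= 907.2/2 = 453.6

453.6


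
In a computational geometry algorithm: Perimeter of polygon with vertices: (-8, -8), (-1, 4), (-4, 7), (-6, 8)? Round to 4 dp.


Sides: (-8, -8)->(-1, 4): sqrt(193) = 13.892444, (-1, 4)->(-4, 7): sqrt(18) = 4.242641, (-4, 7)->(-6, 8): sqrt(5) = 2.236068, (-6, 8)->(-8, -8): sqrt(260) = 16.124515
Sum = 36.495668
Perimeter = 36.4957

36.4957


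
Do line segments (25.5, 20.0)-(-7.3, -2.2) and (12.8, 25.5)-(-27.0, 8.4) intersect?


Cross products: d1=436.07, d2=758.75, d3=-462.34, d4=-785.02
d1*d2 < 0 and d3*d4 < 0? no

No, they don't intersect


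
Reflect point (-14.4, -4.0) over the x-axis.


Reflection over x-axis: (x,y) -> (x,-y)
(-14.4, -4) -> (-14.4, 4)

(-14.4, 4)


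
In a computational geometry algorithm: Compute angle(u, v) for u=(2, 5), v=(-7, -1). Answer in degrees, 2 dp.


u.v = -19, |u| = sqrt(29) = 5.3852, |v| = sqrt(50) = 7.0711
cos(theta) = u.v/(|u||v|) = -19/sqrt(1450) = -0.498964
theta = acos(-0.498964) = 119.93 degrees

119.93 degrees


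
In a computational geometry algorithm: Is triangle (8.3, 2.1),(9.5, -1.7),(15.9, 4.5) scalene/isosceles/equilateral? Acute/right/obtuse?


Side lengths squared: AB^2=15.88, BC^2=79.4, CA^2=63.52
Sorted: [15.88, 63.52, 79.4]
By sides: Scalene, By angles: Right

Scalene, Right


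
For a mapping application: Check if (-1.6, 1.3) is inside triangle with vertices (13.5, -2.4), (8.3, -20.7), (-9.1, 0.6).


Cross products: AB x AP = -295.57, BC x BP = -171.93, CA x CP = 38.32
All same sign? no

No, outside


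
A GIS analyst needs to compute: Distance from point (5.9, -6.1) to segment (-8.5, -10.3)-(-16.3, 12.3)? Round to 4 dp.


Project P onto AB: t = 0 (clamped to [0,1])
Closest point on segment: (-8.5, -10.3)
Distance: 15

15


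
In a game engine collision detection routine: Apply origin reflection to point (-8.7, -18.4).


Reflection over origin: (x,y) -> (-x,-y)
(-8.7, -18.4) -> (8.7, 18.4)

(8.7, 18.4)


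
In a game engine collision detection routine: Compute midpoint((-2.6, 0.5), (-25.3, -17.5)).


M = (((-2.6)+(-25.3))/2, (0.5+(-17.5))/2)
= (-13.95, -8.5)

(-13.95, -8.5)


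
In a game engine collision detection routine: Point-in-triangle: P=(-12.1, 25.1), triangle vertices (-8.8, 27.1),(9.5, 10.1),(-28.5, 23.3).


Cross products: AB x AP = -92.7, BC x BP = -284.88, CA x CP = -26.86
All same sign? yes

Yes, inside


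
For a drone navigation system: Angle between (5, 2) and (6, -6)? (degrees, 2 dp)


u.v = 18, |u| = sqrt(29) = 5.3852, |v| = sqrt(72) = 8.4853
cos(theta) = u.v/(|u||v|) = 18/sqrt(2088) = 0.393919
theta = acos(0.393919) = 66.8 degrees

66.8 degrees


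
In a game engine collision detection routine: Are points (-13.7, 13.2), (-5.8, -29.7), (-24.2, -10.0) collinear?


Cross product: ((-5.8)-(-13.7))*((-10)-13.2) - ((-29.7)-13.2)*((-24.2)-(-13.7))
= -633.73

No, not collinear


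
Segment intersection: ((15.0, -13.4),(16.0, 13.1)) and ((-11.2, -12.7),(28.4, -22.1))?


Cross products: d1=218.56, d2=1277.36, d3=695, d4=-363.8
d1*d2 < 0 and d3*d4 < 0? no

No, they don't intersect


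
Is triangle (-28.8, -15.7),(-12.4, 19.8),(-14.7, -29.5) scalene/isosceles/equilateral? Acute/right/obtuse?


Side lengths squared: AB^2=1529.21, BC^2=2435.78, CA^2=389.25
Sorted: [389.25, 1529.21, 2435.78]
By sides: Scalene, By angles: Obtuse

Scalene, Obtuse


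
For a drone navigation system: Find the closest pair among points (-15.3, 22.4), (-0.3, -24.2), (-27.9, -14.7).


d(P0,P1) = 48.9547, d(P0,P2) = 39.1812, d(P1,P2) = 29.1892
Closest: P1 and P2

Closest pair: (-0.3, -24.2) and (-27.9, -14.7), distance = 29.1892


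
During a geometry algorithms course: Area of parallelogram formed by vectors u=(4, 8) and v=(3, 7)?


|u x v| = |4*7 - 8*3|
= |28 - 24| = 4

4


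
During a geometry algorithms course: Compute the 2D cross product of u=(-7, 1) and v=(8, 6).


u x v = u_x*v_y - u_y*v_x = (-7)*6 - 1*8
= (-42) - 8 = -50

-50


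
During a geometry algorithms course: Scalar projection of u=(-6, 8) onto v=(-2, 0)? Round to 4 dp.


u.v = 12, |v| = sqrt(4) = 2
Scalar projection = u.v / |v| = 12 / sqrt(4) = 6

6


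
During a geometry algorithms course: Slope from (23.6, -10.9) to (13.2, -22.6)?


slope = (y2-y1)/(x2-x1) = ((-22.6)-(-10.9))/(13.2-23.6) = (-11.7)/(-10.4) = 1.125

1.125


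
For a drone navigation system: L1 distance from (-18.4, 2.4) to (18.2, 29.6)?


|(-18.4)-18.2| + |2.4-29.6| = 36.6 + 27.2 = 63.8

63.8


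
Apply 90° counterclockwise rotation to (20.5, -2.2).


90° CCW: (x,y) -> (-y, x)
(20.5,-2.2) -> (2.2, 20.5)

(2.2, 20.5)


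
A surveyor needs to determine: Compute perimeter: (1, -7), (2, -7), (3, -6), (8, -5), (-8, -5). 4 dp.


Sides: (1, -7)->(2, -7): sqrt(1) = 1, (2, -7)->(3, -6): sqrt(2) = 1.414214, (3, -6)->(8, -5): sqrt(26) = 5.09902, (8, -5)->(-8, -5): sqrt(256) = 16, (-8, -5)->(1, -7): sqrt(85) = 9.219544
Sum = 32.732778
Perimeter = 32.7328

32.7328


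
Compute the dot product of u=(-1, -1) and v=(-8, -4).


u . v = u_x*v_x + u_y*v_y = (-1)*(-8) + (-1)*(-4)
= 8 + 4 = 12

12


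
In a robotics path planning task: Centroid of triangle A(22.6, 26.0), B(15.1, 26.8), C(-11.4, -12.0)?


Centroid = ((x_A+x_B+x_C)/3, (y_A+y_B+y_C)/3)
= ((22.6+15.1+(-11.4))/3, (26+26.8+(-12))/3)
= (8.7667, 13.6)

(8.7667, 13.6)


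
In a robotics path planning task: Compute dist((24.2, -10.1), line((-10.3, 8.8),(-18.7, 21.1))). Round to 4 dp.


|cross product| = 265.59
|line direction| = sqrt(221.85) = 14.8946
Distance = 265.59/sqrt(221.85) = 17.8313

17.8313


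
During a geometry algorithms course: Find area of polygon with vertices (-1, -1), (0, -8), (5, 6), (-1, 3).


Shoelace sum: ((-1)*(-8) - 0*(-1)) + (0*6 - 5*(-8)) + (5*3 - (-1)*6) + ((-1)*(-1) - (-1)*3)
= 73
Area = |73|/2 = 36.5

36.5


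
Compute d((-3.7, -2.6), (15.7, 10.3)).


dx=19.4, dy=12.9
d^2 = 19.4^2 + 12.9^2 = 542.77
d = sqrt(542.77) = 23.2974

23.2974


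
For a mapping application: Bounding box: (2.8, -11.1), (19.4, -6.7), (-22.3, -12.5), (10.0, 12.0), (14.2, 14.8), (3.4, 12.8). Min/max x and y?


x range: [-22.3, 19.4]
y range: [-12.5, 14.8]
Bounding box: (-22.3,-12.5) to (19.4,14.8)

(-22.3,-12.5) to (19.4,14.8)


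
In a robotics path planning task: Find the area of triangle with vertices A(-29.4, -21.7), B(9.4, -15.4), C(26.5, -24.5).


Area = |x_A(y_B-y_C) + x_B(y_C-y_A) + x_C(y_A-y_B)|/2
= |(-267.54) + (-26.32) + (-166.95)|/2
= 460.81/2 = 230.405

230.405


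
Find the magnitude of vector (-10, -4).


|u| = sqrt((-10)^2 + (-4)^2) = sqrt(116) = 10.7703

10.7703


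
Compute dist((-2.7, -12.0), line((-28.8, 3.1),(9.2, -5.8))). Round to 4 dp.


|cross product| = 341.51
|line direction| = sqrt(1523.21) = 39.0283
Distance = 341.51/sqrt(1523.21) = 8.7503

8.7503


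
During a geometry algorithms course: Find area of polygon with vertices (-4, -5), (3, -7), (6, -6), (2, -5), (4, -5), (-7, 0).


Shoelace sum: ((-4)*(-7) - 3*(-5)) + (3*(-6) - 6*(-7)) + (6*(-5) - 2*(-6)) + (2*(-5) - 4*(-5)) + (4*0 - (-7)*(-5)) + ((-7)*(-5) - (-4)*0)
= 59
Area = |59|/2 = 29.5

29.5


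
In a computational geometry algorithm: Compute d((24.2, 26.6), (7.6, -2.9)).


dx=-16.6, dy=-29.5
d^2 = (-16.6)^2 + (-29.5)^2 = 1145.81
d = sqrt(1145.81) = 33.8498

33.8498


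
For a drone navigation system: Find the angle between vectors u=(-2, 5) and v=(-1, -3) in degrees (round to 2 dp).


u.v = -13, |u| = sqrt(29) = 5.3852, |v| = sqrt(10) = 3.1623
cos(theta) = u.v/(|u||v|) = -13/sqrt(290) = -0.763386
theta = acos(-0.763386) = 139.76 degrees

139.76 degrees


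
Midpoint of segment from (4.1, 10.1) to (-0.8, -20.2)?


M = ((4.1+(-0.8))/2, (10.1+(-20.2))/2)
= (1.65, -5.05)

(1.65, -5.05)


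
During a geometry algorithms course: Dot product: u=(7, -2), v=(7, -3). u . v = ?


u . v = u_x*v_x + u_y*v_y = 7*7 + (-2)*(-3)
= 49 + 6 = 55

55


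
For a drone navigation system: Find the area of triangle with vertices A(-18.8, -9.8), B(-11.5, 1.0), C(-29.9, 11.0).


Area = |x_A(y_B-y_C) + x_B(y_C-y_A) + x_C(y_A-y_B)|/2
= |188 + (-239.2) + 322.92|/2
= 271.72/2 = 135.86

135.86


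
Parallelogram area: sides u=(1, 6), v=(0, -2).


|u x v| = |1*(-2) - 6*0|
= |(-2) - 0| = 2

2


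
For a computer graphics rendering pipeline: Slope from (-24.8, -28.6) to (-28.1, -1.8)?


slope = (y2-y1)/(x2-x1) = ((-1.8)-(-28.6))/((-28.1)-(-24.8)) = 26.8/(-3.3) = -8.1212

-8.1212


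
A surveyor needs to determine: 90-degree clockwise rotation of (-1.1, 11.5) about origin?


90° CW: (x,y) -> (y, -x)
(-1.1,11.5) -> (11.5, 1.1)

(11.5, 1.1)


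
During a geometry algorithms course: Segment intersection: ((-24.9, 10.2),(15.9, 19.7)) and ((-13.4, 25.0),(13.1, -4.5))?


Cross products: d1=-731.45, d2=723.9, d3=494.59, d4=-960.76
d1*d2 < 0 and d3*d4 < 0? yes

Yes, they intersect


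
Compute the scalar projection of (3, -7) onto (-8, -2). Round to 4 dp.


u.v = -10, |v| = sqrt(68) = 8.2462
Scalar projection = u.v / |v| = -10 / sqrt(68) = -1.2127

-1.2127


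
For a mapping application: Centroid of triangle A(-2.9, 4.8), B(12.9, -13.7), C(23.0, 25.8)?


Centroid = ((x_A+x_B+x_C)/3, (y_A+y_B+y_C)/3)
= (((-2.9)+12.9+23)/3, (4.8+(-13.7)+25.8)/3)
= (11, 5.6333)

(11, 5.6333)


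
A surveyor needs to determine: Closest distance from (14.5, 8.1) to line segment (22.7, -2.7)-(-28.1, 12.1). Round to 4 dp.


Project P onto AB: t = 0.2059 (clamped to [0,1])
Closest point on segment: (12.2413, 0.347)
Distance: 8.0753

8.0753


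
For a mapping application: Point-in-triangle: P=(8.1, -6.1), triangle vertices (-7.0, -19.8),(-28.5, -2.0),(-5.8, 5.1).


Cross products: AB x AP = -563.33, BC x BP = -352.93, CA x CP = 359.55
All same sign? no

No, outside


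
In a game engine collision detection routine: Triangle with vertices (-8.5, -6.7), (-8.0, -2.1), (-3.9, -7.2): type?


Side lengths squared: AB^2=21.41, BC^2=42.82, CA^2=21.41
Sorted: [21.41, 21.41, 42.82]
By sides: Isosceles, By angles: Right

Isosceles, Right


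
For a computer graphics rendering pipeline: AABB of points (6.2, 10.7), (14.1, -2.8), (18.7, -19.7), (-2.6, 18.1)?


x range: [-2.6, 18.7]
y range: [-19.7, 18.1]
Bounding box: (-2.6,-19.7) to (18.7,18.1)

(-2.6,-19.7) to (18.7,18.1)


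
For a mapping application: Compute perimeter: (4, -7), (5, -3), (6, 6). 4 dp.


Sides: (4, -7)->(5, -3): sqrt(17) = 4.123106, (5, -3)->(6, 6): sqrt(82) = 9.055385, (6, 6)->(4, -7): sqrt(173) = 13.152946
Sum = 26.331437
Perimeter = 26.3314

26.3314


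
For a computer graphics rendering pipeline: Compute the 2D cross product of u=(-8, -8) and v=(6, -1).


u x v = u_x*v_y - u_y*v_x = (-8)*(-1) - (-8)*6
= 8 - (-48) = 56

56


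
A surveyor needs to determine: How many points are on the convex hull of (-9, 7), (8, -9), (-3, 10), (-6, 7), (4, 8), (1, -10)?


Convex hull vertices (CCW): (-9, 7), (1, -10), (8, -9), (4, 8), (-3, 10)
Count = 5

5


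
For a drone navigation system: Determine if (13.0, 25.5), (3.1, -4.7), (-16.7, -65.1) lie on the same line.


Cross product: (3.1-13)*((-65.1)-25.5) - ((-4.7)-25.5)*((-16.7)-13)
= 0

Yes, collinear


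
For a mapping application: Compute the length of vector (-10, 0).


|u| = sqrt((-10)^2 + 0^2) = sqrt(100) = 10

10


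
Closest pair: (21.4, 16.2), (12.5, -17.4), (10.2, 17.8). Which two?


d(P0,P1) = 34.7587, d(P0,P2) = 11.3137, d(P1,P2) = 35.2751
Closest: P0 and P2

Closest pair: (21.4, 16.2) and (10.2, 17.8), distance = 11.3137


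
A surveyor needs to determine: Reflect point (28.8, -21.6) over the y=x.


Reflection over y=x: (x,y) -> (y,x)
(28.8, -21.6) -> (-21.6, 28.8)

(-21.6, 28.8)


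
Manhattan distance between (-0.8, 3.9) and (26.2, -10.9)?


|(-0.8)-26.2| + |3.9-(-10.9)| = 27 + 14.8 = 41.8

41.8


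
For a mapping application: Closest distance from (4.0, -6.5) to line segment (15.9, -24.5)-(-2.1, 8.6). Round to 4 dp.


Project P onto AB: t = 0.5706 (clamped to [0,1])
Closest point on segment: (5.6296, -5.6138)
Distance: 1.8549

1.8549


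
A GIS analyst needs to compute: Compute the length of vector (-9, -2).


|u| = sqrt((-9)^2 + (-2)^2) = sqrt(85) = 9.2195

9.2195


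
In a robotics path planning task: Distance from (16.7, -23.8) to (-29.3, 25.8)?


dx=-46, dy=49.6
d^2 = (-46)^2 + 49.6^2 = 4576.16
d = sqrt(4576.16) = 67.6473

67.6473


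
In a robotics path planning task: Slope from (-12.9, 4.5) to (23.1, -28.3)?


slope = (y2-y1)/(x2-x1) = ((-28.3)-4.5)/(23.1-(-12.9)) = (-32.8)/36 = -0.9111

-0.9111
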